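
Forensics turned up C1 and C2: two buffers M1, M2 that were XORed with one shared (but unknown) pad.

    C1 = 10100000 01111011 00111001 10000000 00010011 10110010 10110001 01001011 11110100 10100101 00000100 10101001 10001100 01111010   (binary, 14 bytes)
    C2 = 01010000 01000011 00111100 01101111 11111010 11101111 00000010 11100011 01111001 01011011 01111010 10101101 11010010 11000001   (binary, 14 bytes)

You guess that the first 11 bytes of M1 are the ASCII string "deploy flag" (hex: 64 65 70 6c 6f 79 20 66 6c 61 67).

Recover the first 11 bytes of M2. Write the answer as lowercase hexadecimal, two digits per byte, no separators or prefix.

945d7583862493cee19f19

First, C1 ⊕ C2 = (M1 ⊕ K) ⊕ (M2 ⊕ K) = M1 ⊕ M2, so the key drops out. Then M2 = (M1 ⊕ M2) ⊕ M1 over the first 11 bytes.
byte 0: (a0 XOR 50) XOR 64 = f0 XOR 64 = 94
byte 1: (7b XOR 43) XOR 65 = 38 XOR 65 = 5d
byte 2: (39 XOR 3c) XOR 70 = 05 XOR 70 = 75
byte 3: (80 XOR 6f) XOR 6c = ef XOR 6c = 83
byte 4: (13 XOR fa) XOR 6f = e9 XOR 6f = 86
byte 5: (b2 XOR ef) XOR 79 = 5d XOR 79 = 24
byte 6: (b1 XOR 02) XOR 20 = b3 XOR 20 = 93
byte 7: (4b XOR e3) XOR 66 = a8 XOR 66 = ce
byte 8: (f4 XOR 79) XOR 6c = 8d XOR 6c = e1
byte 9: (a5 XOR 5b) XOR 61 = fe XOR 61 = 9f
byte 10: (04 XOR 7a) XOR 67 = 7e XOR 67 = 19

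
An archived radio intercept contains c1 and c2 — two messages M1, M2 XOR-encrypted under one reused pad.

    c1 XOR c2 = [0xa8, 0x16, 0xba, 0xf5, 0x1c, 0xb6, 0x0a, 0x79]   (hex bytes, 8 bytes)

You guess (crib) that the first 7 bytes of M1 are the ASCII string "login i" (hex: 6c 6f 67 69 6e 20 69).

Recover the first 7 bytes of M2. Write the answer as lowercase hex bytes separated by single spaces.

c4 79 dd 9c 72 96 63

Since c1 ⊕ c2 = M1 ⊕ M2, XORing with the guessed M1 bytes yields the corresponding M2 bytes: M2 = (c1 ⊕ c2) ⊕ M1.
byte 0: a8 ⊕ 6c = c4
byte 1: 16 ⊕ 6f = 79
byte 2: ba ⊕ 67 = dd
byte 3: f5 ⊕ 69 = 9c
byte 4: 1c ⊕ 6e = 72
byte 5: b6 ⊕ 20 = 96
byte 6: 0a ⊕ 69 = 63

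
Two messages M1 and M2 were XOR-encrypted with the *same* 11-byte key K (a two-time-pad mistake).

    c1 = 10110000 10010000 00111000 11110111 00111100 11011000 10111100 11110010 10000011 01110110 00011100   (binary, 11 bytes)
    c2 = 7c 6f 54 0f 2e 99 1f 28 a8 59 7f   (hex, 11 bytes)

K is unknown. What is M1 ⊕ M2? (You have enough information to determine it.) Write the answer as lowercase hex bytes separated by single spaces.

cc ff 6c f8 12 41 a3 da 2b 2f 63

c1 ⊕ c2 = (M1 ⊕ K) ⊕ (M2 ⊕ K) = M1 ⊕ M2 — the shared key cancels under XOR.
byte 0: 176 XOR 124 = 204
byte 1: 144 XOR 111 = 255
byte 2:  56 XOR  84 = 108
byte 3: 247 XOR  15 = 248
byte 4:  60 XOR  46 =  18
byte 5: 216 XOR 153 =  65
byte 6: 188 XOR  31 = 163
byte 7: 242 XOR  40 = 218
byte 8: 131 XOR 168 =  43
byte 9: 118 XOR  89 =  47
byte 10:  28 XOR 127 =  99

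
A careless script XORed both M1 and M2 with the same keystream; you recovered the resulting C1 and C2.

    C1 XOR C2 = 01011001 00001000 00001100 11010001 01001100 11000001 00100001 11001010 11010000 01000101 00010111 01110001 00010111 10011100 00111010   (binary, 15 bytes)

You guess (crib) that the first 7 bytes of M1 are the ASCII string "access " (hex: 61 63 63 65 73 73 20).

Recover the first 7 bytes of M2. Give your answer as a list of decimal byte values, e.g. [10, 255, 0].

Since C1 ⊕ C2 = M1 ⊕ M2, XORing with the guessed M1 bytes yields the corresponding M2 bytes: M2 = (C1 ⊕ C2) ⊕ M1.
 89 XOR  97 =  56
  8 XOR  99 = 107
 12 XOR  99 = 111
209 XOR 101 = 180
 76 XOR 115 =  63
193 XOR 115 = 178
 33 XOR  32 =   1

[56, 107, 111, 180, 63, 178, 1]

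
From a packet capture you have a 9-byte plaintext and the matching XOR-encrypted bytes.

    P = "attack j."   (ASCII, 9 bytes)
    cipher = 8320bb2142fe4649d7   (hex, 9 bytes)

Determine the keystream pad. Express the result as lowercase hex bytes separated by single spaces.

Since cipher = P ⊕ pad, XORing both sides with P gives pad = P ⊕ cipher.
01100001 XOR 10000011 = 11100010
01110100 XOR 00100000 = 01010100
01110100 XOR 10111011 = 11001111
01100001 XOR 00100001 = 01000000
01100011 XOR 01000010 = 00100001
01101011 XOR 11111110 = 10010101
00100000 XOR 01000110 = 01100110
01101010 XOR 01001001 = 00100011
00101110 XOR 11010111 = 11111001

e2 54 cf 40 21 95 66 23 f9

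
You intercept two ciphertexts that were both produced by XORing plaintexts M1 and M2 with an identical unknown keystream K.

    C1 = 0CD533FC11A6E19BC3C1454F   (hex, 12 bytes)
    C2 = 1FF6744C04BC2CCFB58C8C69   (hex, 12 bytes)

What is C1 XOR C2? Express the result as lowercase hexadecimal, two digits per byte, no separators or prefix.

C1 ⊕ C2 = (M1 ⊕ K) ⊕ (M2 ⊕ K) = M1 ⊕ M2 — the shared key cancels under XOR.
0c ^ 1f = 13
d5 ^ f6 = 23
33 ^ 74 = 47
fc ^ 4c = b0
11 ^ 04 = 15
a6 ^ bc = 1a
e1 ^ 2c = cd
9b ^ cf = 54
c3 ^ b5 = 76
c1 ^ 8c = 4d
45 ^ 8c = c9
4f ^ 69 = 26

132347b0151acd54764dc926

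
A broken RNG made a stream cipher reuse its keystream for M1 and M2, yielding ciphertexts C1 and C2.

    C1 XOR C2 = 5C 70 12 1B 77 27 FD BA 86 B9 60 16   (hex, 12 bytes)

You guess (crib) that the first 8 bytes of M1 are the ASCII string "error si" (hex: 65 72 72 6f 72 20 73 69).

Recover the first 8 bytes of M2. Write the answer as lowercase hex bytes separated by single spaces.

Since C1 ⊕ C2 = M1 ⊕ M2, XORing with the guessed M1 bytes yields the corresponding M2 bytes: M2 = (C1 ⊕ C2) ⊕ M1.
01011100 ^ 01100101 = 00111001
01110000 ^ 01110010 = 00000010
00010010 ^ 01110010 = 01100000
00011011 ^ 01101111 = 01110100
01110111 ^ 01110010 = 00000101
00100111 ^ 00100000 = 00000111
11111101 ^ 01110011 = 10001110
10111010 ^ 01101001 = 11010011

39 02 60 74 05 07 8e d3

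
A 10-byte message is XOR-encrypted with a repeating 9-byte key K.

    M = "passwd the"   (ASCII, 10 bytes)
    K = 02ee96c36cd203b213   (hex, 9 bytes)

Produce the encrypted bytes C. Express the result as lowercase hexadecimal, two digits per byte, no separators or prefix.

728fe5b01bb623c67b67

The 9-byte key repeats, so the effective keystream is 02 ee 96 c3 6c d2 03 b2 13 02.
byte 0: 01110000 xor 00000010 = 01110010
byte 1: 01100001 xor 11101110 = 10001111
byte 2: 01110011 xor 10010110 = 11100101
byte 3: 01110011 xor 11000011 = 10110000
byte 4: 01110111 xor 01101100 = 00011011
byte 5: 01100100 xor 11010010 = 10110110
byte 6: 00100000 xor 00000011 = 00100011
byte 7: 01110100 xor 10110010 = 11000110
byte 8: 01101000 xor 00010011 = 01111011
byte 9: 01100101 xor 00000010 = 01100111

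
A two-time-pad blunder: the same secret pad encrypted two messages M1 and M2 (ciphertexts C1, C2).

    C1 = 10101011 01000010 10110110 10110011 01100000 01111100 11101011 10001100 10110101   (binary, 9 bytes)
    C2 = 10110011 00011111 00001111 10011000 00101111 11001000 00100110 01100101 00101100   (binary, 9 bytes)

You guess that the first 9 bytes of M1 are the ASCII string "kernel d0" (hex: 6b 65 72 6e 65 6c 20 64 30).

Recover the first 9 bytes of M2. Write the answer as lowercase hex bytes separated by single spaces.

First, C1 ⊕ C2 = (M1 ⊕ K) ⊕ (M2 ⊕ K) = M1 ⊕ M2, so the key drops out. Then M2 = (M1 ⊕ M2) ⊕ M1 over the first 9 bytes.
byte 0: (ab ^ b3) ^ 6b = 18 ^ 6b = 73
byte 1: (42 ^ 1f) ^ 65 = 5d ^ 65 = 38
byte 2: (b6 ^ 0f) ^ 72 = b9 ^ 72 = cb
byte 3: (b3 ^ 98) ^ 6e = 2b ^ 6e = 45
byte 4: (60 ^ 2f) ^ 65 = 4f ^ 65 = 2a
byte 5: (7c ^ c8) ^ 6c = b4 ^ 6c = d8
byte 6: (eb ^ 26) ^ 20 = cd ^ 20 = ed
byte 7: (8c ^ 65) ^ 64 = e9 ^ 64 = 8d
byte 8: (b5 ^ 2c) ^ 30 = 99 ^ 30 = a9

73 38 cb 45 2a d8 ed 8d a9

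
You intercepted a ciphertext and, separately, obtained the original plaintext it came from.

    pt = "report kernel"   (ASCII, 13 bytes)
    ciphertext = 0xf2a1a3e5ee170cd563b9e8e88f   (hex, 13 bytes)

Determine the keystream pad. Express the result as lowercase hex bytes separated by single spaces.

Since ciphertext = pt ⊕ pad, XORing both sides with pt gives pad = pt ⊕ ciphertext.
72 ^ f2 = 80
65 ^ a1 = c4
70 ^ a3 = d3
6f ^ e5 = 8a
72 ^ ee = 9c
74 ^ 17 = 63
20 ^ 0c = 2c
6b ^ d5 = be
65 ^ 63 = 06
72 ^ b9 = cb
6e ^ e8 = 86
65 ^ e8 = 8d
6c ^ 8f = e3

80 c4 d3 8a 9c 63 2c be 06 cb 86 8d e3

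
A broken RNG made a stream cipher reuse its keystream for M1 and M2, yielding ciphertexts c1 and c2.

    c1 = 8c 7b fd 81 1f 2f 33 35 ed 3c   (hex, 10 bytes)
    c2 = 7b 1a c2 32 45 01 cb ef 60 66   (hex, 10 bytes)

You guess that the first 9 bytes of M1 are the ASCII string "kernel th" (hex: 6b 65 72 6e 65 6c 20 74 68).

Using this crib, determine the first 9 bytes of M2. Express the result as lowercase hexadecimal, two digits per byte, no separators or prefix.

First, c1 ⊕ c2 = (M1 ⊕ K) ⊕ (M2 ⊕ K) = M1 ⊕ M2, so the key drops out. Then M2 = (M1 ⊕ M2) ⊕ M1 over the first 9 bytes.
byte 0: (8c XOR 7b) XOR 6b = f7 XOR 6b = 9c
byte 1: (7b XOR 1a) XOR 65 = 61 XOR 65 = 04
byte 2: (fd XOR c2) XOR 72 = 3f XOR 72 = 4d
byte 3: (81 XOR 32) XOR 6e = b3 XOR 6e = dd
byte 4: (1f XOR 45) XOR 65 = 5a XOR 65 = 3f
byte 5: (2f XOR 01) XOR 6c = 2e XOR 6c = 42
byte 6: (33 XOR cb) XOR 20 = f8 XOR 20 = d8
byte 7: (35 XOR ef) XOR 74 = da XOR 74 = ae
byte 8: (ed XOR 60) XOR 68 = 8d XOR 68 = e5

9c044ddd3f42d8aee5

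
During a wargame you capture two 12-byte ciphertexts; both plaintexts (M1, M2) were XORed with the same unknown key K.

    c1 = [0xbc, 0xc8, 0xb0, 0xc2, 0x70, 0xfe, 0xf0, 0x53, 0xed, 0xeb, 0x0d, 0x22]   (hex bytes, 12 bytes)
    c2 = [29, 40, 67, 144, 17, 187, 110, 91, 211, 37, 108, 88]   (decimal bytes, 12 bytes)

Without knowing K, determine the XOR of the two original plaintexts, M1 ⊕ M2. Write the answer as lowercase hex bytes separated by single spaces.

a1 e0 f3 52 61 45 9e 08 3e ce 61 7a

c1 ⊕ c2 = (M1 ⊕ K) ⊕ (M2 ⊕ K) = M1 ⊕ M2 — the shared key cancels under XOR.
bc xor 1d = a1
c8 xor 28 = e0
b0 xor 43 = f3
c2 xor 90 = 52
70 xor 11 = 61
fe xor bb = 45
f0 xor 6e = 9e
53 xor 5b = 08
ed xor d3 = 3e
eb xor 25 = ce
0d xor 6c = 61
22 xor 58 = 7a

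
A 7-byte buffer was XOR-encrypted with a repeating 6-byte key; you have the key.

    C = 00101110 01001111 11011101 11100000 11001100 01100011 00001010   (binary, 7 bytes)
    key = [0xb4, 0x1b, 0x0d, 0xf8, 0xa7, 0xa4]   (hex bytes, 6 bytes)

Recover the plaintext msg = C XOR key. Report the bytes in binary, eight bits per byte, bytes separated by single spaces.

The 6-byte key repeats, so the effective keystream is b4 1b 0d f8 a7 a4 b4.
byte 0:  46 ⊕ 180 = 154
byte 1:  79 ⊕  27 =  84
byte 2: 221 ⊕  13 = 208
byte 3: 224 ⊕ 248 =  24
byte 4: 204 ⊕ 167 = 107
byte 5:  99 ⊕ 164 = 199
byte 6:  10 ⊕ 180 = 190

10011010 01010100 11010000 00011000 01101011 11000111 10111110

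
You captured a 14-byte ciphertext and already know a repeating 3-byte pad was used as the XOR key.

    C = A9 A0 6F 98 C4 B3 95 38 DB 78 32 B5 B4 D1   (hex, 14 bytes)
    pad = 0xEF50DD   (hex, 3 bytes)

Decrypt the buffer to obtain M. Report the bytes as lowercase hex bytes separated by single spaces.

46 f0 b2 77 94 6e 7a 68 06 97 62 68 5b 81

The 3-byte key repeats, so the effective keystream is ef 50 dd ef 50 dd ef 50 dd ef 50 dd ef 50.
byte 0: a9 XOR ef = 46
byte 1: a0 XOR 50 = f0
byte 2: 6f XOR dd = b2
byte 3: 98 XOR ef = 77
byte 4: c4 XOR 50 = 94
byte 5: b3 XOR dd = 6e
byte 6: 95 XOR ef = 7a
byte 7: 38 XOR 50 = 68
byte 8: db XOR dd = 06
byte 9: 78 XOR ef = 97
byte 10: 32 XOR 50 = 62
byte 11: b5 XOR dd = 68
byte 12: b4 XOR ef = 5b
byte 13: d1 XOR 50 = 81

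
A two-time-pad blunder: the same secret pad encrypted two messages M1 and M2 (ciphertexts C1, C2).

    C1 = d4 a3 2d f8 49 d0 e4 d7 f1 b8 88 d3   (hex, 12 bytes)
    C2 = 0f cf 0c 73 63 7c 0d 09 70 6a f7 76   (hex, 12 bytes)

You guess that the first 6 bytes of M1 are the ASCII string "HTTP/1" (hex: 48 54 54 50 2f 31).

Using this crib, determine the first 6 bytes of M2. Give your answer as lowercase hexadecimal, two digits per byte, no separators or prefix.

First, C1 ⊕ C2 = (M1 ⊕ K) ⊕ (M2 ⊕ K) = M1 ⊕ M2, so the key drops out. Then M2 = (M1 ⊕ M2) ⊕ M1 over the first 6 bytes.
byte 0: (d4 xor 0f) xor 48 = db xor 48 = 93
byte 1: (a3 xor cf) xor 54 = 6c xor 54 = 38
byte 2: (2d xor 0c) xor 54 = 21 xor 54 = 75
byte 3: (f8 xor 73) xor 50 = 8b xor 50 = db
byte 4: (49 xor 63) xor 2f = 2a xor 2f = 05
byte 5: (d0 xor 7c) xor 31 = ac xor 31 = 9d

933875db059d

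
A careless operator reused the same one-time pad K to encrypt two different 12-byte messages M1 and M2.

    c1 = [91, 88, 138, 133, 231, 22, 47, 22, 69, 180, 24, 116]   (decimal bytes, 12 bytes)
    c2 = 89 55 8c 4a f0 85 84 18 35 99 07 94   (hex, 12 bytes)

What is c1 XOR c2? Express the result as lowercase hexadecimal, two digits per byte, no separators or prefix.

d20d06cf1793ab0e702d1fe0

c1 ⊕ c2 = (M1 ⊕ K) ⊕ (M2 ⊕ K) = M1 ⊕ M2 — the shared key cancels under XOR.
byte 0: 5b XOR 89 = d2
byte 1: 58 XOR 55 = 0d
byte 2: 8a XOR 8c = 06
byte 3: 85 XOR 4a = cf
byte 4: e7 XOR f0 = 17
byte 5: 16 XOR 85 = 93
byte 6: 2f XOR 84 = ab
byte 7: 16 XOR 18 = 0e
byte 8: 45 XOR 35 = 70
byte 9: b4 XOR 99 = 2d
byte 10: 18 XOR 07 = 1f
byte 11: 74 XOR 94 = e0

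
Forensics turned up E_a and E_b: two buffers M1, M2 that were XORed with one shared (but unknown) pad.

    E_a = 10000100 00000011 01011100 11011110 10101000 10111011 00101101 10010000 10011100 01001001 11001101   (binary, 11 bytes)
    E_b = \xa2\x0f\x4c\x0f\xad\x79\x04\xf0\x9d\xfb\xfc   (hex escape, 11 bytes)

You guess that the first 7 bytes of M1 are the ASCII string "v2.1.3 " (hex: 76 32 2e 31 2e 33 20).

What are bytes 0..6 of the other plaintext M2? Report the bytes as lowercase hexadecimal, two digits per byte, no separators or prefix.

First, E_a ⊕ E_b = (M1 ⊕ K) ⊕ (M2 ⊕ K) = M1 ⊕ M2, so the key drops out. Then M2 = (M1 ⊕ M2) ⊕ M1 over the first 7 bytes.
byte 0: (84 ^ a2) ^ 76 = 26 ^ 76 = 50
byte 1: (03 ^ 0f) ^ 32 = 0c ^ 32 = 3e
byte 2: (5c ^ 4c) ^ 2e = 10 ^ 2e = 3e
byte 3: (de ^ 0f) ^ 31 = d1 ^ 31 = e0
byte 4: (a8 ^ ad) ^ 2e = 05 ^ 2e = 2b
byte 5: (bb ^ 79) ^ 33 = c2 ^ 33 = f1
byte 6: (2d ^ 04) ^ 20 = 29 ^ 20 = 09

503e3ee02bf109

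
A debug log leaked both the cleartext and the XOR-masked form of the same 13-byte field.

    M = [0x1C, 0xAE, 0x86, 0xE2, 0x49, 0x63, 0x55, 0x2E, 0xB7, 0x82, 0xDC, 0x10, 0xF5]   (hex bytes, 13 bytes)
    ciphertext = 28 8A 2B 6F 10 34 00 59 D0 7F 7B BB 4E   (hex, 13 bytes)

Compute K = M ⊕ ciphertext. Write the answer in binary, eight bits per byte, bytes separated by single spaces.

00110100 00100100 10101101 10001101 01011001 01010111 01010101 01110111 01100111 11111101 10100111 10101011 10111011

Since ciphertext = M ⊕ K, XORing both sides with M gives K = M ⊕ ciphertext.
1c ⊕ 28 = 34
ae ⊕ 8a = 24
86 ⊕ 2b = ad
e2 ⊕ 6f = 8d
49 ⊕ 10 = 59
63 ⊕ 34 = 57
55 ⊕ 00 = 55
2e ⊕ 59 = 77
b7 ⊕ d0 = 67
82 ⊕ 7f = fd
dc ⊕ 7b = a7
10 ⊕ bb = ab
f5 ⊕ 4e = bb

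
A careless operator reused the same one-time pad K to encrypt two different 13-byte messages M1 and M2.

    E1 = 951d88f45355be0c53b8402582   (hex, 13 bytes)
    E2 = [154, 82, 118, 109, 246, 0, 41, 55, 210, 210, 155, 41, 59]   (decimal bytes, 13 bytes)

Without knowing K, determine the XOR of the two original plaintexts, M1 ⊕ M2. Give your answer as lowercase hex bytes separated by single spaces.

0f 4f fe 99 a5 55 97 3b 81 6a db 0c b9

E1 ⊕ E2 = (M1 ⊕ K) ⊕ (M2 ⊕ K) = M1 ⊕ M2 — the shared key cancels under XOR.
byte 0: 149 XOR 154 =  15
byte 1:  29 XOR  82 =  79
byte 2: 136 XOR 118 = 254
byte 3: 244 XOR 109 = 153
byte 4:  83 XOR 246 = 165
byte 5:  85 XOR   0 =  85
byte 6: 190 XOR  41 = 151
byte 7:  12 XOR  55 =  59
byte 8:  83 XOR 210 = 129
byte 9: 184 XOR 210 = 106
byte 10:  64 XOR 155 = 219
byte 11:  37 XOR  41 =  12
byte 12: 130 XOR  59 = 185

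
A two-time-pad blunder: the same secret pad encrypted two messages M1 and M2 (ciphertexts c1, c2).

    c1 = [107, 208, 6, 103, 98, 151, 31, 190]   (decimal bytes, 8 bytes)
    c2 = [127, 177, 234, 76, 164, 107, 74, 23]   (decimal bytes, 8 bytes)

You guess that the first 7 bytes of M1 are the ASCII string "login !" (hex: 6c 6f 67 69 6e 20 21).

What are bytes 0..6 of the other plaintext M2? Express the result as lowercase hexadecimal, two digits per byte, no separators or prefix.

First, c1 ⊕ c2 = (M1 ⊕ K) ⊕ (M2 ⊕ K) = M1 ⊕ M2, so the key drops out. Then M2 = (M1 ⊕ M2) ⊕ M1 over the first 7 bytes.
byte 0: (6b xor 7f) xor 6c = 14 xor 6c = 78
byte 1: (d0 xor b1) xor 6f = 61 xor 6f = 0e
byte 2: (06 xor ea) xor 67 = ec xor 67 = 8b
byte 3: (67 xor 4c) xor 69 = 2b xor 69 = 42
byte 4: (62 xor a4) xor 6e = c6 xor 6e = a8
byte 5: (97 xor 6b) xor 20 = fc xor 20 = dc
byte 6: (1f xor 4a) xor 21 = 55 xor 21 = 74

780e8b42a8dc74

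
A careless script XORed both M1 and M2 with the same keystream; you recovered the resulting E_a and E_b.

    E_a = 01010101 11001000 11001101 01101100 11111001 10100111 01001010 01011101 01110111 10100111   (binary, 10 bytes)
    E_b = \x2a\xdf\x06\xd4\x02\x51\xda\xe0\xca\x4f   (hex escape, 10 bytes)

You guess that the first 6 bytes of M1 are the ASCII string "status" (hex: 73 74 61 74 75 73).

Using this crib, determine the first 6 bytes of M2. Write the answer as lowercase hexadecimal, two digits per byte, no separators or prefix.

First, E_a ⊕ E_b = (M1 ⊕ K) ⊕ (M2 ⊕ K) = M1 ⊕ M2, so the key drops out. Then M2 = (M1 ⊕ M2) ⊕ M1 over the first 6 bytes.
byte 0: (55 ^ 2a) ^ 73 = 7f ^ 73 = 0c
byte 1: (c8 ^ df) ^ 74 = 17 ^ 74 = 63
byte 2: (cd ^ 06) ^ 61 = cb ^ 61 = aa
byte 3: (6c ^ d4) ^ 74 = b8 ^ 74 = cc
byte 4: (f9 ^ 02) ^ 75 = fb ^ 75 = 8e
byte 5: (a7 ^ 51) ^ 73 = f6 ^ 73 = 85

0c63aacc8e85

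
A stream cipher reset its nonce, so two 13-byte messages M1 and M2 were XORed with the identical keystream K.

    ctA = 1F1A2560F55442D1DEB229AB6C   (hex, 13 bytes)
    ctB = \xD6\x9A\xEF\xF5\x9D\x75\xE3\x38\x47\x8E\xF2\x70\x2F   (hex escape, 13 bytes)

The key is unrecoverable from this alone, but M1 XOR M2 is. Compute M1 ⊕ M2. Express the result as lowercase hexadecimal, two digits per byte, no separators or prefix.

ctA ⊕ ctB = (M1 ⊕ K) ⊕ (M2 ⊕ K) = M1 ⊕ M2 — the shared key cancels under XOR.
byte 0: 00011111 xor 11010110 = 11001001
byte 1: 00011010 xor 10011010 = 10000000
byte 2: 00100101 xor 11101111 = 11001010
byte 3: 01100000 xor 11110101 = 10010101
byte 4: 11110101 xor 10011101 = 01101000
byte 5: 01010100 xor 01110101 = 00100001
byte 6: 01000010 xor 11100011 = 10100001
byte 7: 11010001 xor 00111000 = 11101001
byte 8: 11011110 xor 01000111 = 10011001
byte 9: 10110010 xor 10001110 = 00111100
byte 10: 00101001 xor 11110010 = 11011011
byte 11: 10101011 xor 01110000 = 11011011
byte 12: 01101100 xor 00101111 = 01000011

c980ca956821a1e9993cdbdb43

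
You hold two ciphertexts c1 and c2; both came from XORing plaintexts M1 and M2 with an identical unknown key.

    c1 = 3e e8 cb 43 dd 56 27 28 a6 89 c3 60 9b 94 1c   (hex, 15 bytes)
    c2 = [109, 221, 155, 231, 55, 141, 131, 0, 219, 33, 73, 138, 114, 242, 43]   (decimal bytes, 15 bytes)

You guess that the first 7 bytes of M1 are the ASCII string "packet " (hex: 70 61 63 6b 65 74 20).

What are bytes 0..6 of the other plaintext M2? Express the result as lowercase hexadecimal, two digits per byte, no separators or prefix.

First, c1 ⊕ c2 = (M1 ⊕ K) ⊕ (M2 ⊕ K) = M1 ⊕ M2, so the key drops out. Then M2 = (M1 ⊕ M2) ⊕ M1 over the first 7 bytes.
byte 0: (3e XOR 6d) XOR 70 = 53 XOR 70 = 23
byte 1: (e8 XOR dd) XOR 61 = 35 XOR 61 = 54
byte 2: (cb XOR 9b) XOR 63 = 50 XOR 63 = 33
byte 3: (43 XOR e7) XOR 6b = a4 XOR 6b = cf
byte 4: (dd XOR 37) XOR 65 = ea XOR 65 = 8f
byte 5: (56 XOR 8d) XOR 74 = db XOR 74 = af
byte 6: (27 XOR 83) XOR 20 = a4 XOR 20 = 84

235433cf8faf84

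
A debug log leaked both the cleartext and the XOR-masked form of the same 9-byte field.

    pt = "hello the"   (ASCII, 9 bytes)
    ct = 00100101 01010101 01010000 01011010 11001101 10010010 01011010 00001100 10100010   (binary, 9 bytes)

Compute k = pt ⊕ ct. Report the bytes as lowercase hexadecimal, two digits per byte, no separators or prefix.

Since ct = pt ⊕ k, XORing both sides with pt gives k = pt ⊕ ct.
68 ^ 25 = 4d
65 ^ 55 = 30
6c ^ 50 = 3c
6c ^ 5a = 36
6f ^ cd = a2
20 ^ 92 = b2
74 ^ 5a = 2e
68 ^ 0c = 64
65 ^ a2 = c7

4d303c36a2b22e64c7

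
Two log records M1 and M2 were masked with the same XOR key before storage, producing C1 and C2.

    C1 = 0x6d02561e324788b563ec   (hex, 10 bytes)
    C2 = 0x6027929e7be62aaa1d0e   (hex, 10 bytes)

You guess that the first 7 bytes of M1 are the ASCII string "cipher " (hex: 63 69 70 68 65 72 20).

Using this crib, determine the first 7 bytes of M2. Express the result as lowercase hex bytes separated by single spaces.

6e 4c b4 e8 2c d3 82

First, C1 ⊕ C2 = (M1 ⊕ K) ⊕ (M2 ⊕ K) = M1 ⊕ M2, so the key drops out. Then M2 = (M1 ⊕ M2) ⊕ M1 over the first 7 bytes.
byte 0: (6d ⊕ 60) ⊕ 63 = 0d ⊕ 63 = 6e
byte 1: (02 ⊕ 27) ⊕ 69 = 25 ⊕ 69 = 4c
byte 2: (56 ⊕ 92) ⊕ 70 = c4 ⊕ 70 = b4
byte 3: (1e ⊕ 9e) ⊕ 68 = 80 ⊕ 68 = e8
byte 4: (32 ⊕ 7b) ⊕ 65 = 49 ⊕ 65 = 2c
byte 5: (47 ⊕ e6) ⊕ 72 = a1 ⊕ 72 = d3
byte 6: (88 ⊕ 2a) ⊕ 20 = a2 ⊕ 20 = 82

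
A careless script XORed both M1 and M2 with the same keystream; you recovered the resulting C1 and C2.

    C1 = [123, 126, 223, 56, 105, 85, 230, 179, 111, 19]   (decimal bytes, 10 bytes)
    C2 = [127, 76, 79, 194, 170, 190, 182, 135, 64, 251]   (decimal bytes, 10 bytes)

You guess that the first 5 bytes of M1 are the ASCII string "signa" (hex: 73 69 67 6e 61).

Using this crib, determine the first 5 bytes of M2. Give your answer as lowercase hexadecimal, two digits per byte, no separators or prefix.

First, C1 ⊕ C2 = (M1 ⊕ K) ⊕ (M2 ⊕ K) = M1 ⊕ M2, so the key drops out. Then M2 = (M1 ⊕ M2) ⊕ M1 over the first 5 bytes.
byte 0: (7b XOR 7f) XOR 73 = 04 XOR 73 = 77
byte 1: (7e XOR 4c) XOR 69 = 32 XOR 69 = 5b
byte 2: (df XOR 4f) XOR 67 = 90 XOR 67 = f7
byte 3: (38 XOR c2) XOR 6e = fa XOR 6e = 94
byte 4: (69 XOR aa) XOR 61 = c3 XOR 61 = a2

775bf794a2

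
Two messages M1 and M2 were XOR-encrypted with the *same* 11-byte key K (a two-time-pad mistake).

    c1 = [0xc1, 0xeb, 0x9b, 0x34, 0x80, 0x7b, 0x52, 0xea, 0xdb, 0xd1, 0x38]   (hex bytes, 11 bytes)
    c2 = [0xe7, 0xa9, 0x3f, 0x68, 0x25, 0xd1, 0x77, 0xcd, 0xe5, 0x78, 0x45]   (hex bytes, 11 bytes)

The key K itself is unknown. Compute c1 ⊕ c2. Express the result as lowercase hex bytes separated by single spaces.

26 42 a4 5c a5 aa 25 27 3e a9 7d

c1 ⊕ c2 = (M1 ⊕ K) ⊕ (M2 ⊕ K) = M1 ⊕ M2 — the shared key cancels under XOR.
c1 ⊕ e7 = 26
eb ⊕ a9 = 42
9b ⊕ 3f = a4
34 ⊕ 68 = 5c
80 ⊕ 25 = a5
7b ⊕ d1 = aa
52 ⊕ 77 = 25
ea ⊕ cd = 27
db ⊕ e5 = 3e
d1 ⊕ 78 = a9
38 ⊕ 45 = 7d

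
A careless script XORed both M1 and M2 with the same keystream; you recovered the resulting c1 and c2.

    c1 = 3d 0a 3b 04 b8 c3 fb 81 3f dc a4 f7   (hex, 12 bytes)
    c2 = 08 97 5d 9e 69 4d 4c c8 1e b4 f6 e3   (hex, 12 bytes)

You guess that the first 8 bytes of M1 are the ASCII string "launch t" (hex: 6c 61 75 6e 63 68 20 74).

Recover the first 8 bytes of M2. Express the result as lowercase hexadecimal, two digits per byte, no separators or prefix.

First, c1 ⊕ c2 = (M1 ⊕ K) ⊕ (M2 ⊕ K) = M1 ⊕ M2, so the key drops out. Then M2 = (M1 ⊕ M2) ⊕ M1 over the first 8 bytes.
byte 0: (3d ⊕ 08) ⊕ 6c = 35 ⊕ 6c = 59
byte 1: (0a ⊕ 97) ⊕ 61 = 9d ⊕ 61 = fc
byte 2: (3b ⊕ 5d) ⊕ 75 = 66 ⊕ 75 = 13
byte 3: (04 ⊕ 9e) ⊕ 6e = 9a ⊕ 6e = f4
byte 4: (b8 ⊕ 69) ⊕ 63 = d1 ⊕ 63 = b2
byte 5: (c3 ⊕ 4d) ⊕ 68 = 8e ⊕ 68 = e6
byte 6: (fb ⊕ 4c) ⊕ 20 = b7 ⊕ 20 = 97
byte 7: (81 ⊕ c8) ⊕ 74 = 49 ⊕ 74 = 3d

59fc13f4b2e6973d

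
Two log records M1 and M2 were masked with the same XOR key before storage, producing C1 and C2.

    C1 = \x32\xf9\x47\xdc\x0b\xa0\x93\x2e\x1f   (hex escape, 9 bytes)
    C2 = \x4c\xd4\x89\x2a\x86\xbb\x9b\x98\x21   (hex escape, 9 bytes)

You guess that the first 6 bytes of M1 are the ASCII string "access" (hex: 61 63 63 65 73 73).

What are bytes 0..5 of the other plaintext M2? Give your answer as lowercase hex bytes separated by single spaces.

First, C1 ⊕ C2 = (M1 ⊕ K) ⊕ (M2 ⊕ K) = M1 ⊕ M2, so the key drops out. Then M2 = (M1 ⊕ M2) ⊕ M1 over the first 6 bytes.
byte 0: (32 ⊕ 4c) ⊕ 61 = 7e ⊕ 61 = 1f
byte 1: (f9 ⊕ d4) ⊕ 63 = 2d ⊕ 63 = 4e
byte 2: (47 ⊕ 89) ⊕ 63 = ce ⊕ 63 = ad
byte 3: (dc ⊕ 2a) ⊕ 65 = f6 ⊕ 65 = 93
byte 4: (0b ⊕ 86) ⊕ 73 = 8d ⊕ 73 = fe
byte 5: (a0 ⊕ bb) ⊕ 73 = 1b ⊕ 73 = 68

1f 4e ad 93 fe 68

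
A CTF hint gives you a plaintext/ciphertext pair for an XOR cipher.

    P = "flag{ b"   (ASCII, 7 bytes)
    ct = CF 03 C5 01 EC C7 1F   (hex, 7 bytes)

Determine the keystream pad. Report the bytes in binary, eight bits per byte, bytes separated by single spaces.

10101001 01101111 10100100 01100110 10010111 11100111 01111101

Since ct = P ⊕ pad, XORing both sides with P gives pad = P ⊕ ct.
102 ⊕ 207 = 169
108 ⊕   3 = 111
 97 ⊕ 197 = 164
103 ⊕   1 = 102
123 ⊕ 236 = 151
 32 ⊕ 199 = 231
 98 ⊕  31 = 125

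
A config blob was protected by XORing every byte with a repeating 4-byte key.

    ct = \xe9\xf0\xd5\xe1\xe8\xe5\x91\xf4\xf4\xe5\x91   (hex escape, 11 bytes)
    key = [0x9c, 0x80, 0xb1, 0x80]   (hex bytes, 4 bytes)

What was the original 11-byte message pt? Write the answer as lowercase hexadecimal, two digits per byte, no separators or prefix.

7570646174652074686520

The 4-byte key repeats, so the effective keystream is 9c 80 b1 80 9c 80 b1 80 9c 80 b1.
byte 0: 233 ^ 156 = 117
byte 1: 240 ^ 128 = 112
byte 2: 213 ^ 177 = 100
byte 3: 225 ^ 128 =  97
byte 4: 232 ^ 156 = 116
byte 5: 229 ^ 128 = 101
byte 6: 145 ^ 177 =  32
byte 7: 244 ^ 128 = 116
byte 8: 244 ^ 156 = 104
byte 9: 229 ^ 128 = 101
byte 10: 145 ^ 177 =  32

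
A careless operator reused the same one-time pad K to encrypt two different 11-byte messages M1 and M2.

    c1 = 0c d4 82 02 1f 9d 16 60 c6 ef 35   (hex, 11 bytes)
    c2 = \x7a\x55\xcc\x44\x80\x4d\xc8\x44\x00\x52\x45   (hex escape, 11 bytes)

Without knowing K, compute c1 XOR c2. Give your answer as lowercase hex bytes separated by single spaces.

76 81 4e 46 9f d0 de 24 c6 bd 70

c1 ⊕ c2 = (M1 ⊕ K) ⊕ (M2 ⊕ K) = M1 ⊕ M2 — the shared key cancels under XOR.
0c xor 7a = 76
d4 xor 55 = 81
82 xor cc = 4e
02 xor 44 = 46
1f xor 80 = 9f
9d xor 4d = d0
16 xor c8 = de
60 xor 44 = 24
c6 xor 00 = c6
ef xor 52 = bd
35 xor 45 = 70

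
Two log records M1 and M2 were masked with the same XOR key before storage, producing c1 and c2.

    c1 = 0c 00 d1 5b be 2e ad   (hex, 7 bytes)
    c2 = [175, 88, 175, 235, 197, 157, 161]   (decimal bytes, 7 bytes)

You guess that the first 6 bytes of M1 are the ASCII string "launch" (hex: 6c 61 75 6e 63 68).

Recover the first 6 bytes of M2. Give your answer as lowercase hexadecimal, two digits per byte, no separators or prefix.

First, c1 ⊕ c2 = (M1 ⊕ K) ⊕ (M2 ⊕ K) = M1 ⊕ M2, so the key drops out. Then M2 = (M1 ⊕ M2) ⊕ M1 over the first 6 bytes.
byte 0: (0c ^ af) ^ 6c = a3 ^ 6c = cf
byte 1: (00 ^ 58) ^ 61 = 58 ^ 61 = 39
byte 2: (d1 ^ af) ^ 75 = 7e ^ 75 = 0b
byte 3: (5b ^ eb) ^ 6e = b0 ^ 6e = de
byte 4: (be ^ c5) ^ 63 = 7b ^ 63 = 18
byte 5: (2e ^ 9d) ^ 68 = b3 ^ 68 = db

cf390bde18db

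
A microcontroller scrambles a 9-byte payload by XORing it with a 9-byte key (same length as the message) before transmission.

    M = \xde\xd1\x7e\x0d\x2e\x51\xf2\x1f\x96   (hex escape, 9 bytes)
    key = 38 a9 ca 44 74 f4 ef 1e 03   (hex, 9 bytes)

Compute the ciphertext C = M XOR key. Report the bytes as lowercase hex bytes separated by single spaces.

e6 78 b4 49 5a a5 1d 01 95

XOR is its own inverse, so applying the key byte-wise gives the result directly.
byte 0: de ⊕ 38 = e6
byte 1: d1 ⊕ a9 = 78
byte 2: 7e ⊕ ca = b4
byte 3: 0d ⊕ 44 = 49
byte 4: 2e ⊕ 74 = 5a
byte 5: 51 ⊕ f4 = a5
byte 6: f2 ⊕ ef = 1d
byte 7: 1f ⊕ 1e = 01
byte 8: 96 ⊕ 03 = 95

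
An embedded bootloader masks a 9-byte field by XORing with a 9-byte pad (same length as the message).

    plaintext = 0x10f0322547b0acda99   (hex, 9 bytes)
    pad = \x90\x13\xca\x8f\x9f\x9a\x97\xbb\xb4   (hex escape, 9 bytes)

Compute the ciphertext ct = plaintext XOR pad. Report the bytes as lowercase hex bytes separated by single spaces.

XOR is its own inverse, so applying the key byte-wise gives the result directly.
 16 ^ 144 = 128
240 ^  19 = 227
 50 ^ 202 = 248
 37 ^ 143 = 170
 71 ^ 159 = 216
176 ^ 154 =  42
172 ^ 151 =  59
218 ^ 187 =  97
153 ^ 180 =  45

80 e3 f8 aa d8 2a 3b 61 2d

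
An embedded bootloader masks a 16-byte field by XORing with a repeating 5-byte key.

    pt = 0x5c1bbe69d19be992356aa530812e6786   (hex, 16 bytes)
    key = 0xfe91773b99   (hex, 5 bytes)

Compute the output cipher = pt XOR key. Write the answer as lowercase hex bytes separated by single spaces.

a2 8a c9 52 48 65 78 e5 0e f3 5b a1 f6 15 fe 78

The 5-byte key repeats, so the effective keystream is fe 91 77 3b 99 fe 91 77 3b 99 fe 91 77 3b 99 fe.
byte 0:  92 ^ 254 = 162
byte 1:  27 ^ 145 = 138
byte 2: 190 ^ 119 = 201
byte 3: 105 ^  59 =  82
byte 4: 209 ^ 153 =  72
byte 5: 155 ^ 254 = 101
byte 6: 233 ^ 145 = 120
byte 7: 146 ^ 119 = 229
byte 8:  53 ^  59 =  14
byte 9: 106 ^ 153 = 243
byte 10: 165 ^ 254 =  91
byte 11:  48 ^ 145 = 161
byte 12: 129 ^ 119 = 246
byte 13:  46 ^  59 =  21
byte 14: 103 ^ 153 = 254
byte 15: 134 ^ 254 = 120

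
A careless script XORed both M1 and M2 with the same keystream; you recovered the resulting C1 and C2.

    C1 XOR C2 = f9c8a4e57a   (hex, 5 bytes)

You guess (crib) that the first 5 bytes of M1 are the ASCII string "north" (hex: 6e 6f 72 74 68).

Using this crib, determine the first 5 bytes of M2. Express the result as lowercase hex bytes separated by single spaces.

97 a7 d6 91 12

Since C1 ⊕ C2 = M1 ⊕ M2, XORing with the guessed M1 bytes yields the corresponding M2 bytes: M2 = (C1 ⊕ C2) ⊕ M1.
f9 XOR 6e = 97
c8 XOR 6f = a7
a4 XOR 72 = d6
e5 XOR 74 = 91
7a XOR 68 = 12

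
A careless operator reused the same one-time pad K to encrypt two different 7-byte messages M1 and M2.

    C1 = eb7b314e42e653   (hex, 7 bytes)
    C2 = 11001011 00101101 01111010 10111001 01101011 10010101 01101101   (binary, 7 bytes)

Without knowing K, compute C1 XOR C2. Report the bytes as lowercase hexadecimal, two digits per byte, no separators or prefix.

C1 ⊕ C2 = (M1 ⊕ K) ⊕ (M2 ⊕ K) = M1 ⊕ M2 — the shared key cancels under XOR.
eb ⊕ cb = 20
7b ⊕ 2d = 56
31 ⊕ 7a = 4b
4e ⊕ b9 = f7
42 ⊕ 6b = 29
e6 ⊕ 95 = 73
53 ⊕ 6d = 3e

20564bf729733e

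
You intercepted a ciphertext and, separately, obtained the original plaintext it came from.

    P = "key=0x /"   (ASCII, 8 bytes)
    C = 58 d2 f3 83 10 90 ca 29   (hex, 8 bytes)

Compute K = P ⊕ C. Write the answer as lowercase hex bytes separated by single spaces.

33 b7 8a be 20 e8 ea 06

Since C = P ⊕ K, XORing both sides with P gives K = P ⊕ C.
6b XOR 58 = 33
65 XOR d2 = b7
79 XOR f3 = 8a
3d XOR 83 = be
30 XOR 10 = 20
78 XOR 90 = e8
20 XOR ca = ea
2f XOR 29 = 06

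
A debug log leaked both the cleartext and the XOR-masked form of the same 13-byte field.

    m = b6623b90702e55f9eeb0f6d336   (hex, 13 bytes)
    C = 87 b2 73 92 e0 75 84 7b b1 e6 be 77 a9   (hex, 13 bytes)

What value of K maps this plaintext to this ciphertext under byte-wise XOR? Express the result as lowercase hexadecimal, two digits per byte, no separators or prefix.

31d04802905bd1825f5648a49f

Since C = m ⊕ K, XORing both sides with m gives K = m ⊕ C.
b6 xor 87 = 31
62 xor b2 = d0
3b xor 73 = 48
90 xor 92 = 02
70 xor e0 = 90
2e xor 75 = 5b
55 xor 84 = d1
f9 xor 7b = 82
ee xor b1 = 5f
b0 xor e6 = 56
f6 xor be = 48
d3 xor 77 = a4
36 xor a9 = 9f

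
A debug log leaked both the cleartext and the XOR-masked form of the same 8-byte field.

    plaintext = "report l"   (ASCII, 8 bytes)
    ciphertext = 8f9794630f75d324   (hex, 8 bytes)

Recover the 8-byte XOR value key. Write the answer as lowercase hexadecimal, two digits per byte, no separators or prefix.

Since ciphertext = plaintext ⊕ key, XORing both sides with plaintext gives key = plaintext ⊕ ciphertext.
72 xor 8f = fd
65 xor 97 = f2
70 xor 94 = e4
6f xor 63 = 0c
72 xor 0f = 7d
74 xor 75 = 01
20 xor d3 = f3
6c xor 24 = 48

fdf2e40c7d01f348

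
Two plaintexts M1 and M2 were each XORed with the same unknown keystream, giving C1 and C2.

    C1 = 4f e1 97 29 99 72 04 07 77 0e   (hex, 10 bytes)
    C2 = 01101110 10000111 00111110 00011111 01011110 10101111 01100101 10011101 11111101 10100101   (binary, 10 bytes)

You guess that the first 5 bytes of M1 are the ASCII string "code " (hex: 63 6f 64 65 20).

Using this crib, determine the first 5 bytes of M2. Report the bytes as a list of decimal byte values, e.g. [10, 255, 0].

First, C1 ⊕ C2 = (M1 ⊕ K) ⊕ (M2 ⊕ K) = M1 ⊕ M2, so the key drops out. Then M2 = (M1 ⊕ M2) ⊕ M1 over the first 5 bytes.
byte 0: (4f ⊕ 6e) ⊕ 63 = 21 ⊕ 63 = 42
byte 1: (e1 ⊕ 87) ⊕ 6f = 66 ⊕ 6f = 09
byte 2: (97 ⊕ 3e) ⊕ 64 = a9 ⊕ 64 = cd
byte 3: (29 ⊕ 1f) ⊕ 65 = 36 ⊕ 65 = 53
byte 4: (99 ⊕ 5e) ⊕ 20 = c7 ⊕ 20 = e7

[66, 9, 205, 83, 231]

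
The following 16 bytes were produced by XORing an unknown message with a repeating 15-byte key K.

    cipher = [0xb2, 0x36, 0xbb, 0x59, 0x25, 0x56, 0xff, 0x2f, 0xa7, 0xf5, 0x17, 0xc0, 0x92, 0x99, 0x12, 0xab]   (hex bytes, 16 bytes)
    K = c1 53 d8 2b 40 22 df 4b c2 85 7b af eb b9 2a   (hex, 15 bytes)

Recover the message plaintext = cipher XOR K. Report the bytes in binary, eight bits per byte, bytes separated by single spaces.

The 15-byte key repeats, so the effective keystream is c1 53 d8 2b 40 22 df 4b c2 85 7b af eb b9 2a c1.
byte 0: b2 ^ c1 = 73
byte 1: 36 ^ 53 = 65
byte 2: bb ^ d8 = 63
byte 3: 59 ^ 2b = 72
byte 4: 25 ^ 40 = 65
byte 5: 56 ^ 22 = 74
byte 6: ff ^ df = 20
byte 7: 2f ^ 4b = 64
byte 8: a7 ^ c2 = 65
byte 9: f5 ^ 85 = 70
byte 10: 17 ^ 7b = 6c
byte 11: c0 ^ af = 6f
byte 12: 92 ^ eb = 79
byte 13: 99 ^ b9 = 20
byte 14: 12 ^ 2a = 38
byte 15: ab ^ c1 = 6a

01110011 01100101 01100011 01110010 01100101 01110100 00100000 01100100 01100101 01110000 01101100 01101111 01111001 00100000 00111000 01101010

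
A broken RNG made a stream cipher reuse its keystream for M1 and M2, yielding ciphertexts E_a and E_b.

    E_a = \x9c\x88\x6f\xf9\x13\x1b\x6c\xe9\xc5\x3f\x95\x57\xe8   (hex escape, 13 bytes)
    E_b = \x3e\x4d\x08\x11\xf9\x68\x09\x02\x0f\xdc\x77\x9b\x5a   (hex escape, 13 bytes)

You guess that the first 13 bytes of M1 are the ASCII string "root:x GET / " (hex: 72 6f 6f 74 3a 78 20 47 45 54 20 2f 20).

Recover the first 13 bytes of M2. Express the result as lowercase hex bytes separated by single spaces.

d0 aa 08 9c d0 0b 45 ac 8f b7 c2 e3 92

First, E_a ⊕ E_b = (M1 ⊕ K) ⊕ (M2 ⊕ K) = M1 ⊕ M2, so the key drops out. Then M2 = (M1 ⊕ M2) ⊕ M1 over the first 13 bytes.
byte 0: (9c ⊕ 3e) ⊕ 72 = a2 ⊕ 72 = d0
byte 1: (88 ⊕ 4d) ⊕ 6f = c5 ⊕ 6f = aa
byte 2: (6f ⊕ 08) ⊕ 6f = 67 ⊕ 6f = 08
byte 3: (f9 ⊕ 11) ⊕ 74 = e8 ⊕ 74 = 9c
byte 4: (13 ⊕ f9) ⊕ 3a = ea ⊕ 3a = d0
byte 5: (1b ⊕ 68) ⊕ 78 = 73 ⊕ 78 = 0b
byte 6: (6c ⊕ 09) ⊕ 20 = 65 ⊕ 20 = 45
byte 7: (e9 ⊕ 02) ⊕ 47 = eb ⊕ 47 = ac
byte 8: (c5 ⊕ 0f) ⊕ 45 = ca ⊕ 45 = 8f
byte 9: (3f ⊕ dc) ⊕ 54 = e3 ⊕ 54 = b7
byte 10: (95 ⊕ 77) ⊕ 20 = e2 ⊕ 20 = c2
byte 11: (57 ⊕ 9b) ⊕ 2f = cc ⊕ 2f = e3
byte 12: (e8 ⊕ 5a) ⊕ 20 = b2 ⊕ 20 = 92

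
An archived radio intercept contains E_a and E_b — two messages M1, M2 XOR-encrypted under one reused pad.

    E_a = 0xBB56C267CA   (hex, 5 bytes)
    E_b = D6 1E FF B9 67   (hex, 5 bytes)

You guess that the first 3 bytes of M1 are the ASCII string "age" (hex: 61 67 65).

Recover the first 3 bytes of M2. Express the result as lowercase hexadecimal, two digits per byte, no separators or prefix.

First, E_a ⊕ E_b = (M1 ⊕ K) ⊕ (M2 ⊕ K) = M1 ⊕ M2, so the key drops out. Then M2 = (M1 ⊕ M2) ⊕ M1 over the first 3 bytes.
byte 0: (bb XOR d6) XOR 61 = 6d XOR 61 = 0c
byte 1: (56 XOR 1e) XOR 67 = 48 XOR 67 = 2f
byte 2: (c2 XOR ff) XOR 65 = 3d XOR 65 = 58

0c2f58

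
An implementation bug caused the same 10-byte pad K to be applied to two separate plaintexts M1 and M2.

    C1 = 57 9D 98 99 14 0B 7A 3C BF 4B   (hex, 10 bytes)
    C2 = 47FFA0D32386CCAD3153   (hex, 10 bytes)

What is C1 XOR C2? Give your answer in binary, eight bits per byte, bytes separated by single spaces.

C1 ⊕ C2 = (M1 ⊕ K) ⊕ (M2 ⊕ K) = M1 ⊕ M2 — the shared key cancels under XOR.
byte 0: 57 XOR 47 = 10
byte 1: 9d XOR ff = 62
byte 2: 98 XOR a0 = 38
byte 3: 99 XOR d3 = 4a
byte 4: 14 XOR 23 = 37
byte 5: 0b XOR 86 = 8d
byte 6: 7a XOR cc = b6
byte 7: 3c XOR ad = 91
byte 8: bf XOR 31 = 8e
byte 9: 4b XOR 53 = 18

00010000 01100010 00111000 01001010 00110111 10001101 10110110 10010001 10001110 00011000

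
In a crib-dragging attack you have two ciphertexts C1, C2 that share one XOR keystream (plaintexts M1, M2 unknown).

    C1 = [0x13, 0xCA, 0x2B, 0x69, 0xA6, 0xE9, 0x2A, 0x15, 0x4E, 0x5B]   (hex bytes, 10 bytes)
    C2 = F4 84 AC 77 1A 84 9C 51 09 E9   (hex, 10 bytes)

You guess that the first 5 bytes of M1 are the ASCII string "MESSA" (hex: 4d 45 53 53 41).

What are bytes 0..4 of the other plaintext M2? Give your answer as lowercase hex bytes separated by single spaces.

First, C1 ⊕ C2 = (M1 ⊕ K) ⊕ (M2 ⊕ K) = M1 ⊕ M2, so the key drops out. Then M2 = (M1 ⊕ M2) ⊕ M1 over the first 5 bytes.
byte 0: (13 ^ f4) ^ 4d = e7 ^ 4d = aa
byte 1: (ca ^ 84) ^ 45 = 4e ^ 45 = 0b
byte 2: (2b ^ ac) ^ 53 = 87 ^ 53 = d4
byte 3: (69 ^ 77) ^ 53 = 1e ^ 53 = 4d
byte 4: (a6 ^ 1a) ^ 41 = bc ^ 41 = fd

aa 0b d4 4d fd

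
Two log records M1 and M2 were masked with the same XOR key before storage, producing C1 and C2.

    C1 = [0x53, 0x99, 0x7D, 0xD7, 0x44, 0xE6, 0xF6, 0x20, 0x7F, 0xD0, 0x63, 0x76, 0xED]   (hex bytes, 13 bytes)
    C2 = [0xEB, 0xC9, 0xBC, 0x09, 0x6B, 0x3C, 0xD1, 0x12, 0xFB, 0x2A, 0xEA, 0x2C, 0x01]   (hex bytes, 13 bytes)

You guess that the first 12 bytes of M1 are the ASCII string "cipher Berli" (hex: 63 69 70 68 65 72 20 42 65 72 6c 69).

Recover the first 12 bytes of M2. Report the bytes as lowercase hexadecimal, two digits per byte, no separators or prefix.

First, C1 ⊕ C2 = (M1 ⊕ K) ⊕ (M2 ⊕ K) = M1 ⊕ M2, so the key drops out. Then M2 = (M1 ⊕ M2) ⊕ M1 over the first 12 bytes.
byte 0: (53 ⊕ eb) ⊕ 63 = b8 ⊕ 63 = db
byte 1: (99 ⊕ c9) ⊕ 69 = 50 ⊕ 69 = 39
byte 2: (7d ⊕ bc) ⊕ 70 = c1 ⊕ 70 = b1
byte 3: (d7 ⊕ 09) ⊕ 68 = de ⊕ 68 = b6
byte 4: (44 ⊕ 6b) ⊕ 65 = 2f ⊕ 65 = 4a
byte 5: (e6 ⊕ 3c) ⊕ 72 = da ⊕ 72 = a8
byte 6: (f6 ⊕ d1) ⊕ 20 = 27 ⊕ 20 = 07
byte 7: (20 ⊕ 12) ⊕ 42 = 32 ⊕ 42 = 70
byte 8: (7f ⊕ fb) ⊕ 65 = 84 ⊕ 65 = e1
byte 9: (d0 ⊕ 2a) ⊕ 72 = fa ⊕ 72 = 88
byte 10: (63 ⊕ ea) ⊕ 6c = 89 ⊕ 6c = e5
byte 11: (76 ⊕ 2c) ⊕ 69 = 5a ⊕ 69 = 33

db39b1b64aa80770e188e533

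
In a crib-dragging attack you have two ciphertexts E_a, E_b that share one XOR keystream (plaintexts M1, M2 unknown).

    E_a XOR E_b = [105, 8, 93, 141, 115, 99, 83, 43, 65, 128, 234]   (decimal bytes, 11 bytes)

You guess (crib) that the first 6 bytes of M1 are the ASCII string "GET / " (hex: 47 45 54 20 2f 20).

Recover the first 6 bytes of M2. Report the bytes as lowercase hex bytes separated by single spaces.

2e 4d 09 ad 5c 43

Since E_a ⊕ E_b = M1 ⊕ M2, XORing with the guessed M1 bytes yields the corresponding M2 bytes: M2 = (E_a ⊕ E_b) ⊕ M1.
69 xor 47 = 2e
08 xor 45 = 4d
5d xor 54 = 09
8d xor 20 = ad
73 xor 2f = 5c
63 xor 20 = 43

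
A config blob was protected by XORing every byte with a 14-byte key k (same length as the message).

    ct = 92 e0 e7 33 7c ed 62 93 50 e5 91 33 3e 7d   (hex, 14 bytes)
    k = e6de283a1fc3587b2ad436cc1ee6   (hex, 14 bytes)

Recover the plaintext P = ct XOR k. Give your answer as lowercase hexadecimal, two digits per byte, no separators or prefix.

byte 0: 92 ⊕ e6 = 74
byte 1: e0 ⊕ de = 3e
byte 2: e7 ⊕ 28 = cf
byte 3: 33 ⊕ 3a = 09
byte 4: 7c ⊕ 1f = 63
byte 5: ed ⊕ c3 = 2e
byte 6: 62 ⊕ 58 = 3a
byte 7: 93 ⊕ 7b = e8
byte 8: 50 ⊕ 2a = 7a
byte 9: e5 ⊕ d4 = 31
byte 10: 91 ⊕ 36 = a7
byte 11: 33 ⊕ cc = ff
byte 12: 3e ⊕ 1e = 20
byte 13: 7d ⊕ e6 = 9b

743ecf09632e3ae87a31a7ff209b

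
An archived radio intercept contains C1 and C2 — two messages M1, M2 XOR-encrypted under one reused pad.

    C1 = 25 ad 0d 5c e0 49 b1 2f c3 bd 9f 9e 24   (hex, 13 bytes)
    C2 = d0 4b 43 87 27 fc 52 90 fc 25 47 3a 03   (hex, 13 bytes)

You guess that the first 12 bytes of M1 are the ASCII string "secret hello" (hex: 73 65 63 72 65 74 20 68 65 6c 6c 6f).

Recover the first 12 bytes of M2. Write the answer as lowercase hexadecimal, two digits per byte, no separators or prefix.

86832da9a2c1c3d75af4b4cb

First, C1 ⊕ C2 = (M1 ⊕ K) ⊕ (M2 ⊕ K) = M1 ⊕ M2, so the key drops out. Then M2 = (M1 ⊕ M2) ⊕ M1 over the first 12 bytes.
byte 0: (25 XOR d0) XOR 73 = f5 XOR 73 = 86
byte 1: (ad XOR 4b) XOR 65 = e6 XOR 65 = 83
byte 2: (0d XOR 43) XOR 63 = 4e XOR 63 = 2d
byte 3: (5c XOR 87) XOR 72 = db XOR 72 = a9
byte 4: (e0 XOR 27) XOR 65 = c7 XOR 65 = a2
byte 5: (49 XOR fc) XOR 74 = b5 XOR 74 = c1
byte 6: (b1 XOR 52) XOR 20 = e3 XOR 20 = c3
byte 7: (2f XOR 90) XOR 68 = bf XOR 68 = d7
byte 8: (c3 XOR fc) XOR 65 = 3f XOR 65 = 5a
byte 9: (bd XOR 25) XOR 6c = 98 XOR 6c = f4
byte 10: (9f XOR 47) XOR 6c = d8 XOR 6c = b4
byte 11: (9e XOR 3a) XOR 6f = a4 XOR 6f = cb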